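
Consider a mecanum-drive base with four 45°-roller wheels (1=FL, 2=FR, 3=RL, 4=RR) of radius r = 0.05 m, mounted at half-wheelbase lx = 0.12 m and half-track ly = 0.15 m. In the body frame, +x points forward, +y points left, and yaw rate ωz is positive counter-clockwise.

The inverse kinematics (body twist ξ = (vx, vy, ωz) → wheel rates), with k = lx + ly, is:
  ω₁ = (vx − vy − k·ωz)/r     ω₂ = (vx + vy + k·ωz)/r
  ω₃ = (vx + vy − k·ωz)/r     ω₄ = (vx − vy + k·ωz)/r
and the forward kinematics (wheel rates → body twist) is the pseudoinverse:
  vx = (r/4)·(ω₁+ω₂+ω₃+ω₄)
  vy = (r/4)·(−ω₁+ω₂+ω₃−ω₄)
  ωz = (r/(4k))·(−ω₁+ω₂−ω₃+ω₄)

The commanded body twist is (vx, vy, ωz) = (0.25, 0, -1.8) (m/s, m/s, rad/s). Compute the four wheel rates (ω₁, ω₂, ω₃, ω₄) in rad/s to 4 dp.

(14.7200, -4.7200, 14.7200, -4.7200)

k = lx + ly = 0.12 + 0.15 = 0.2700;  k·ωz = 0.2700·-1.8 = -0.4860
ω₁ (FL) = (vx − vy − k·ωz)/r = 0.7360/0.05 = 14.7200
ω₂ (FR) = (vx + vy + k·ωz)/r = -0.2360/0.05 = -4.7200
ω₃ (RL) = (vx + vy − k·ωz)/r = 0.7360/0.05 = 14.7200
ω₄ (RR) = (vx − vy + k·ωz)/r = -0.2360/0.05 = -4.7200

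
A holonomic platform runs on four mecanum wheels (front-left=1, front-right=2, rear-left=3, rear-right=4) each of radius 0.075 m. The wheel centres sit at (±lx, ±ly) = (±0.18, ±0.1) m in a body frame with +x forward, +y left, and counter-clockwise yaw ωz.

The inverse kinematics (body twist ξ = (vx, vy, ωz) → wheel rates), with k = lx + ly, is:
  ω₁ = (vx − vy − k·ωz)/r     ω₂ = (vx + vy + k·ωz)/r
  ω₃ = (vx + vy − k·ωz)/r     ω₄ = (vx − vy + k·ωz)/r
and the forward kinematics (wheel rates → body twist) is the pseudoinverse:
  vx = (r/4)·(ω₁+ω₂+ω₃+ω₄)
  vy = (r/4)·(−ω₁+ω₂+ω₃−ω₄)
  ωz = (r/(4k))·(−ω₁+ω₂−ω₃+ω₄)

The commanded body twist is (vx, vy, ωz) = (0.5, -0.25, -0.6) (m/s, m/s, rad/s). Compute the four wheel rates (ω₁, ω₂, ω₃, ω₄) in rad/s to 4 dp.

(12.2400, 1.0933, 5.5733, 7.7600)

k = lx + ly = 0.18 + 0.1 = 0.2800;  k·ωz = 0.2800·-0.6 = -0.1680
ω₁ (FL) = (vx − vy − k·ωz)/r = 0.9180/0.075 = 12.2400
ω₂ (FR) = (vx + vy + k·ωz)/r = 0.0820/0.075 = 1.0933
ω₃ (RL) = (vx + vy − k·ωz)/r = 0.4180/0.075 = 5.5733
ω₄ (RR) = (vx − vy + k·ωz)/r = 0.5820/0.075 = 7.7600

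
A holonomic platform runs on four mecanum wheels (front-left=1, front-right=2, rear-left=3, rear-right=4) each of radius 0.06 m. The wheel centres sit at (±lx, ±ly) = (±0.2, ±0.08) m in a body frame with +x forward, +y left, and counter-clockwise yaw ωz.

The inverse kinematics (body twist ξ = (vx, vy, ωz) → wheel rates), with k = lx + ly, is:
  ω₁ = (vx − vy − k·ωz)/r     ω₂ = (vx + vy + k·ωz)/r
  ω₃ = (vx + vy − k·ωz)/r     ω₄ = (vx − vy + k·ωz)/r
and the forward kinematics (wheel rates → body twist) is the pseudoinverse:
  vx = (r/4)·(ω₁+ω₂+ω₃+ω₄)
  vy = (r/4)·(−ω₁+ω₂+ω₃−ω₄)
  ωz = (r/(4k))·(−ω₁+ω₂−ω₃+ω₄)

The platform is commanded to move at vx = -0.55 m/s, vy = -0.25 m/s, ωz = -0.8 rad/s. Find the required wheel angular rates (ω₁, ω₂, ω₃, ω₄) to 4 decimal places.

k = lx + ly = 0.2 + 0.08 = 0.2800;  k·ωz = 0.2800·-0.8 = -0.2240
ω₁ (FL) = (vx − vy − k·ωz)/r = -0.0760/0.06 = -1.2667
ω₂ (FR) = (vx + vy + k·ωz)/r = -1.0240/0.06 = -17.0667
ω₃ (RL) = (vx + vy − k·ωz)/r = -0.5760/0.06 = -9.6000
ω₄ (RR) = (vx − vy + k·ωz)/r = -0.5240/0.06 = -8.7333

(-1.2667, -17.0667, -9.6000, -8.7333)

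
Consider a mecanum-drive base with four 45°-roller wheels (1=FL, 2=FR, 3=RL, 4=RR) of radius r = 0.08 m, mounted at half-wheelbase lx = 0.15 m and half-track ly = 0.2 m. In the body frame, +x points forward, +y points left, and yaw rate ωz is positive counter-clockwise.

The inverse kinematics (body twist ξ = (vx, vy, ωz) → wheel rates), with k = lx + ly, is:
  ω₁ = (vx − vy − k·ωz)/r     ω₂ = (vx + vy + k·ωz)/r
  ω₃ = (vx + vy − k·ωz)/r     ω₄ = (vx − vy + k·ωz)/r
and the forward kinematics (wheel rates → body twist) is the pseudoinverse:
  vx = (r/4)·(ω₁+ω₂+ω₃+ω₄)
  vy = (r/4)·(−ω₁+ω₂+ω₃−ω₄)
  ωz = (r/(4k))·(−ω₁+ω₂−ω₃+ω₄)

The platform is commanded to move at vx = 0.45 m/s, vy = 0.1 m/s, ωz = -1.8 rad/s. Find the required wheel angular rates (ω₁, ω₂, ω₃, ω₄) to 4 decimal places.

(12.2500, -1.0000, 14.7500, -3.5000)

k = lx + ly = 0.15 + 0.2 = 0.3500;  k·ωz = 0.3500·-1.8 = -0.6300
ω₁ (FL) = (vx − vy − k·ωz)/r = 0.9800/0.08 = 12.2500
ω₂ (FR) = (vx + vy + k·ωz)/r = -0.0800/0.08 = -1.0000
ω₃ (RL) = (vx + vy − k·ωz)/r = 1.1800/0.08 = 14.7500
ω₄ (RR) = (vx − vy + k·ωz)/r = -0.2800/0.08 = -3.5000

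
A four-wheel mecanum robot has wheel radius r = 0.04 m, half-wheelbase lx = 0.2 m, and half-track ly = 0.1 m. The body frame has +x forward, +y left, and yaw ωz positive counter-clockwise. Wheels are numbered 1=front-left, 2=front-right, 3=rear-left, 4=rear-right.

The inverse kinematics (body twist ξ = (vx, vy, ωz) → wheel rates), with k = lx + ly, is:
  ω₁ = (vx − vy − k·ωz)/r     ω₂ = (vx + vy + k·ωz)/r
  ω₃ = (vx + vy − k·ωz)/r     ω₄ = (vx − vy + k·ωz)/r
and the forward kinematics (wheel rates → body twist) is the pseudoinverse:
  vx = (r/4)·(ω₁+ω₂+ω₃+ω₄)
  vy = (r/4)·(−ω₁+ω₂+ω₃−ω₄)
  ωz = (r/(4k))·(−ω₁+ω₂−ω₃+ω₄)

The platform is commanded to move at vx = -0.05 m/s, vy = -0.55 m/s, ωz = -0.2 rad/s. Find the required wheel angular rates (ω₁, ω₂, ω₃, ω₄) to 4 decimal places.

(14.0000, -16.5000, -13.5000, 11.0000)

k = lx + ly = 0.2 + 0.1 = 0.3000;  k·ωz = 0.3000·-0.2 = -0.0600
ω₁ (FL) = (vx − vy − k·ωz)/r = 0.5600/0.04 = 14.0000
ω₂ (FR) = (vx + vy + k·ωz)/r = -0.6600/0.04 = -16.5000
ω₃ (RL) = (vx + vy − k·ωz)/r = -0.5400/0.04 = -13.5000
ω₄ (RR) = (vx − vy + k·ωz)/r = 0.4400/0.04 = 11.0000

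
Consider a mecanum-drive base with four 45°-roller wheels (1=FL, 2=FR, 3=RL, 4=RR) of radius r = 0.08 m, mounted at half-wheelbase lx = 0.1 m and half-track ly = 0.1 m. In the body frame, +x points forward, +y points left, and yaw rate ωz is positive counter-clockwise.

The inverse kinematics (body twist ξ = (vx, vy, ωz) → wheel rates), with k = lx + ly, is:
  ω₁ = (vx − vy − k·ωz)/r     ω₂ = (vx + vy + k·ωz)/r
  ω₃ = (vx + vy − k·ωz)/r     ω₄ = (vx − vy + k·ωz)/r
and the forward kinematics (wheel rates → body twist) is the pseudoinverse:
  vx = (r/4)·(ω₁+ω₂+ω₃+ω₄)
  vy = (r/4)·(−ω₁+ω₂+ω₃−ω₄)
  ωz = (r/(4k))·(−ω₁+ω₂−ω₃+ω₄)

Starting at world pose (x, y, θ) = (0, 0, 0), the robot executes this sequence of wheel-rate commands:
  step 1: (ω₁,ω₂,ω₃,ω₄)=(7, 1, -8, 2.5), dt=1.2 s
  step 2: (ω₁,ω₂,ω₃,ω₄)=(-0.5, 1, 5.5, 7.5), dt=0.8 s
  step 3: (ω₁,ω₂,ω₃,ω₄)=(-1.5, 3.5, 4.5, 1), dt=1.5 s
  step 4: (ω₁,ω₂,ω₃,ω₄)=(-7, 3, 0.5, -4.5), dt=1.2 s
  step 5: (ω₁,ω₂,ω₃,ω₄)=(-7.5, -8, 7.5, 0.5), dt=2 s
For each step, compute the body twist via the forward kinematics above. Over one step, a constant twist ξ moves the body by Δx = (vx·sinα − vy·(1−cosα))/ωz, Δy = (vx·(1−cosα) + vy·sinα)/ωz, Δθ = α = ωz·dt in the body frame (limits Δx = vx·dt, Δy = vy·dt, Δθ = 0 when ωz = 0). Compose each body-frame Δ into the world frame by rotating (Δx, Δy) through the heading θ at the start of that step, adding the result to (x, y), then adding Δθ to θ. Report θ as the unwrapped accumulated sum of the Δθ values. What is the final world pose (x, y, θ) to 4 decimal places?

(-0.4796, -0.0700, 0.1450)

step 1: ξ=(vx,vy,ωz)=(0.0500, -0.3300, 0.4500), dt=1.2 → body Δ=(0.1615, -0.3612, 0.5400) → world pose (0.1615, -0.3612, 0.5400)
step 2: ξ=(vx,vy,ωz)=(0.2700, -0.0100, 0.3500), dt=0.8 → body Δ=(0.2143, 0.0221, 0.2800) → world pose (0.3339, -0.2320, 0.8200)
step 3: ξ=(vx,vy,ωz)=(0.1500, 0.1700, 0.1500), dt=1.5 → body Δ=(0.1945, 0.2781, 0.2250) → world pose (0.2633, 0.0999, 1.0450)
step 4: ξ=(vx,vy,ωz)=(-0.1600, 0.3000, 0.5000), dt=1.2 → body Δ=(-0.2855, 0.2829, 0.6000) → world pose (-0.1247, -0.0050, 1.6450)
step 5: ξ=(vx,vy,ωz)=(-0.1500, 0.1300, -0.7500), dt=2.0 → body Δ=(-0.0384, 0.3588, -1.5000) → world pose (-0.4796, -0.0700, 0.1450)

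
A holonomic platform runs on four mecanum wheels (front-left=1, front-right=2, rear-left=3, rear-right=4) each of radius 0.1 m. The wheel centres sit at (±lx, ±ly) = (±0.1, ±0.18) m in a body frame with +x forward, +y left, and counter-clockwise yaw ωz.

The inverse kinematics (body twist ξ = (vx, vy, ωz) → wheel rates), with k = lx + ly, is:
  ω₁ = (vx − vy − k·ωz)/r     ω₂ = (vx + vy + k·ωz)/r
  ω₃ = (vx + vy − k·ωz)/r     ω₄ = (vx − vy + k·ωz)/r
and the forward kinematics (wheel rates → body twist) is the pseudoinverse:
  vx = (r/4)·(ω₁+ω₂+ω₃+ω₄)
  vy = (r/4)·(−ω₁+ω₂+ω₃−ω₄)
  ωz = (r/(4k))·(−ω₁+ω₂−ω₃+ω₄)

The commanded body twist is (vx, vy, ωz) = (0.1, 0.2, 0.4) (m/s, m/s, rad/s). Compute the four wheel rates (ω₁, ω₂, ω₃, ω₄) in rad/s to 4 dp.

(-2.1200, 4.1200, 1.8800, 0.1200)

k = lx + ly = 0.1 + 0.18 = 0.2800;  k·ωz = 0.2800·0.4 = 0.1120
ω₁ (FL) = (vx − vy − k·ωz)/r = -0.2120/0.1 = -2.1200
ω₂ (FR) = (vx + vy + k·ωz)/r = 0.4120/0.1 = 4.1200
ω₃ (RL) = (vx + vy − k·ωz)/r = 0.1880/0.1 = 1.8800
ω₄ (RR) = (vx − vy + k·ωz)/r = 0.0120/0.1 = 0.1200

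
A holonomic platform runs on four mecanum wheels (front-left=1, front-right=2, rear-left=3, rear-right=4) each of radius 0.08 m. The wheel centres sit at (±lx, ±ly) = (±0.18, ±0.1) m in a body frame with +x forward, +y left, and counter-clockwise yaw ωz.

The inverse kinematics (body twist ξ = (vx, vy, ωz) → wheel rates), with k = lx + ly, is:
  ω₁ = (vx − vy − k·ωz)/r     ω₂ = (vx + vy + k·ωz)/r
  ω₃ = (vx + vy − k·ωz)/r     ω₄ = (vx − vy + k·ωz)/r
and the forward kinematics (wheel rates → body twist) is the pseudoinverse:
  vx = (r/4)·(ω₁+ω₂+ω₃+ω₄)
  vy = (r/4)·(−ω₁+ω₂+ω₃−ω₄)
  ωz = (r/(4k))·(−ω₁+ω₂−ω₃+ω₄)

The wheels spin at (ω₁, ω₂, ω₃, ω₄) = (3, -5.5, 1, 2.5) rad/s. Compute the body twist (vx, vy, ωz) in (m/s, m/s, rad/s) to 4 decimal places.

(0.0200, -0.2000, -0.5000)

k = lx + ly = 0.18 + 0.1 = 0.2800
ω₁+ω₂+ω₃+ω₄ = 1.0000  →  vx = (0.08/4)·1.0000 = 0.0200
−ω₁+ω₂+ω₃−ω₄ = -10.0000  →  vy = (0.08/4)·-10.0000 = -0.2000
−ω₁+ω₂−ω₃+ω₄ = -7.0000  →  ωz = (0.08/1.1200)·-7.0000 = -0.5000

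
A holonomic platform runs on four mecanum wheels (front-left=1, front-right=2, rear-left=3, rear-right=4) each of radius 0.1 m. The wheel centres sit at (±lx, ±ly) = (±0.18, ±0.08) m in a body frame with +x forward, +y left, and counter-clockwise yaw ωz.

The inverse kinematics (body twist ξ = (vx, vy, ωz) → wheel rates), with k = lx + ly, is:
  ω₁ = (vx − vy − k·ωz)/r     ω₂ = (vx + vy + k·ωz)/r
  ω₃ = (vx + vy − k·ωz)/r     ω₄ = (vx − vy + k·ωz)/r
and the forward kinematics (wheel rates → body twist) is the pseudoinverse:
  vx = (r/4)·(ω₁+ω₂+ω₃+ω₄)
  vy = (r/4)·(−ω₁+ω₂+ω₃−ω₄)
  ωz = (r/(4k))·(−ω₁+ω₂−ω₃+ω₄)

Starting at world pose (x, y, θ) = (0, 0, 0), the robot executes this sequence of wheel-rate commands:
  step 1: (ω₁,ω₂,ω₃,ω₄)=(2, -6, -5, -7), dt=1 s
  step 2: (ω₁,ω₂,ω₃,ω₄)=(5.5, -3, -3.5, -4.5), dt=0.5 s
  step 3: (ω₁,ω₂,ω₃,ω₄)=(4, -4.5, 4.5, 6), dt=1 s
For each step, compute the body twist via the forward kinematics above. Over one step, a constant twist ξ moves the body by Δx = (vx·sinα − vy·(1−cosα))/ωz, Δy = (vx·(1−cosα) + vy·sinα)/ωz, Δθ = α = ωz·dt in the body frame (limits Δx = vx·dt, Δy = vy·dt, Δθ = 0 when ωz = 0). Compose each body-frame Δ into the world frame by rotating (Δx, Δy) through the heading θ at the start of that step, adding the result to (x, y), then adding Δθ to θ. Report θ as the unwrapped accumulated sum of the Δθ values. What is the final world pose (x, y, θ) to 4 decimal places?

step 1: ξ=(vx,vy,ωz)=(-0.4000, -0.1500, -0.9615), dt=1.0 → body Δ=(-0.4079, 0.0500, -0.9615) → world pose (-0.4079, 0.0500, -0.9615)
step 2: ξ=(vx,vy,ωz)=(-0.1375, -0.1875, -0.9135), dt=0.5 → body Δ=(-0.0874, -0.0751, -0.4567) → world pose (-0.5195, 0.0787, -1.4183)
step 3: ξ=(vx,vy,ωz)=(0.2500, -0.2500, -0.6731), dt=1.0 → body Δ=(0.1505, -0.3126, -0.6731) → world pose (-0.8055, -0.1176, -2.0913)

(-0.8055, -0.1176, -2.0913)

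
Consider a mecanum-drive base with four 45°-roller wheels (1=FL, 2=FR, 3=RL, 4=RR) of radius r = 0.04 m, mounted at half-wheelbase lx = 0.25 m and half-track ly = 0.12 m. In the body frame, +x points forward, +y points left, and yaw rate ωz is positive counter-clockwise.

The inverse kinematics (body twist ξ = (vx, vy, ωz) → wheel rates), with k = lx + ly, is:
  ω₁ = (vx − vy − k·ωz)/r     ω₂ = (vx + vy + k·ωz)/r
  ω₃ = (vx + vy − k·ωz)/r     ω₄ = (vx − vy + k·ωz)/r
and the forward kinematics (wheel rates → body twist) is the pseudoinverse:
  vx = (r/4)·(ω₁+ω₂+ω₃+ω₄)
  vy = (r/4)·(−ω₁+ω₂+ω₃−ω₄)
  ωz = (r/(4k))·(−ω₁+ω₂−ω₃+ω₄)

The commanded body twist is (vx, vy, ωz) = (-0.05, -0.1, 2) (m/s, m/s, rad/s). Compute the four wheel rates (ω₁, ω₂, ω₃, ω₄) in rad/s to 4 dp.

k = lx + ly = 0.25 + 0.12 = 0.3700;  k·ωz = 0.3700·2 = 0.7400
ω₁ (FL) = (vx − vy − k·ωz)/r = -0.6900/0.04 = -17.2500
ω₂ (FR) = (vx + vy + k·ωz)/r = 0.5900/0.04 = 14.7500
ω₃ (RL) = (vx + vy − k·ωz)/r = -0.8900/0.04 = -22.2500
ω₄ (RR) = (vx − vy + k·ωz)/r = 0.7900/0.04 = 19.7500

(-17.2500, 14.7500, -22.2500, 19.7500)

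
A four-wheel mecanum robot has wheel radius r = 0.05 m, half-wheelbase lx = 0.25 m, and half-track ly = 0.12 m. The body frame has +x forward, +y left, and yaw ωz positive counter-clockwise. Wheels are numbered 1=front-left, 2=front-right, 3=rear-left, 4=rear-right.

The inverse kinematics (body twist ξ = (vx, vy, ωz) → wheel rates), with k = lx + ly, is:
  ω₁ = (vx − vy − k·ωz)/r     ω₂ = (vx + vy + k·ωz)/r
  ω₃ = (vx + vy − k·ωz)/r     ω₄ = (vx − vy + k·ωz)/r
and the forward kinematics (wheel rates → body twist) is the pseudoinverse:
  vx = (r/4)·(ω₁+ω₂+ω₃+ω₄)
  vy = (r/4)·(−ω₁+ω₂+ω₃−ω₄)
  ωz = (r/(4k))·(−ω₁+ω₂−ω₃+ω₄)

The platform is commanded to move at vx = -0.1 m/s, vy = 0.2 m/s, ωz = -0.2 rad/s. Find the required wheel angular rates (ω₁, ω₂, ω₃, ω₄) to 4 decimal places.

k = lx + ly = 0.25 + 0.12 = 0.3700;  k·ωz = 0.3700·-0.2 = -0.0740
ω₁ (FL) = (vx − vy − k·ωz)/r = -0.2260/0.05 = -4.5200
ω₂ (FR) = (vx + vy + k·ωz)/r = 0.0260/0.05 = 0.5200
ω₃ (RL) = (vx + vy − k·ωz)/r = 0.1740/0.05 = 3.4800
ω₄ (RR) = (vx − vy + k·ωz)/r = -0.3740/0.05 = -7.4800

(-4.5200, 0.5200, 3.4800, -7.4800)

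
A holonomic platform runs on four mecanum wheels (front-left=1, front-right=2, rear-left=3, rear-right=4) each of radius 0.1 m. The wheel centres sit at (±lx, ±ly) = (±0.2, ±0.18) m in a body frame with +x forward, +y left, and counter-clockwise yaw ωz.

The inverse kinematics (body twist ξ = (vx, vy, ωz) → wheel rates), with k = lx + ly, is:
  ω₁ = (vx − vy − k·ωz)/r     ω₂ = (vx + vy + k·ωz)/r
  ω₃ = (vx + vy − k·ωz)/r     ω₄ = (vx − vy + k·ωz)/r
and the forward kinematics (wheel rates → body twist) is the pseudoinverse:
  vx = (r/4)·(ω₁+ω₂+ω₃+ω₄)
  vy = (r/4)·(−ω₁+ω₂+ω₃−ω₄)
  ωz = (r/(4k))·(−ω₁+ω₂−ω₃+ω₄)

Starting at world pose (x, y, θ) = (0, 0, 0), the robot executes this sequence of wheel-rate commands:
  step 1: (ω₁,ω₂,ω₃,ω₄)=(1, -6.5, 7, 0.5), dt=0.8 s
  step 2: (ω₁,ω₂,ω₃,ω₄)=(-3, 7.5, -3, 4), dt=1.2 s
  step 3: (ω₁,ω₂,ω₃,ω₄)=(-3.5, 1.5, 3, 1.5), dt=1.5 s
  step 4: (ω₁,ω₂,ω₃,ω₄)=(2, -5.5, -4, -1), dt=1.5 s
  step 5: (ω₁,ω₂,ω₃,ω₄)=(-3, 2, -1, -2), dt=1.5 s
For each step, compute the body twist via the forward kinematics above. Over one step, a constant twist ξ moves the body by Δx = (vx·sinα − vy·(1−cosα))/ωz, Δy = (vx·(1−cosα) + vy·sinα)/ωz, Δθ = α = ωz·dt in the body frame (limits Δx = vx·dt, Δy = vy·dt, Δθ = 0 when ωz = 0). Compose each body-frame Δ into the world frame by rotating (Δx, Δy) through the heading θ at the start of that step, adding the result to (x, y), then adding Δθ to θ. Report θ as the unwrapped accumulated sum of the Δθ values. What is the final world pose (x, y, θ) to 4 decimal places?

(-0.1442, -0.1454, 0.9408)

step 1: ξ=(vx,vy,ωz)=(0.0500, -0.0250, -0.9211), dt=0.8 → body Δ=(0.0294, -0.0323, -0.7368) → world pose (0.0294, -0.0323, -0.7368)
step 2: ξ=(vx,vy,ωz)=(0.1375, 0.0875, 1.1513), dt=1.2 → body Δ=(0.0556, 0.1716, 1.3816) → world pose (0.1859, 0.0574, 0.6447)
step 3: ξ=(vx,vy,ωz)=(0.0625, 0.1625, 0.2303), dt=1.5 → body Δ=(0.0502, 0.2550, 0.3454) → world pose (0.0728, 0.2914, 0.9901)
step 4: ξ=(vx,vy,ωz)=(-0.2125, -0.2625, -0.2961), dt=1.5 → body Δ=(-0.3944, -0.3113, -0.4441) → world pose (0.1168, -0.2091, 0.5461)
step 5: ξ=(vx,vy,ωz)=(-0.1000, 0.1500, 0.2632), dt=1.5 → body Δ=(-0.1900, 0.1900, 0.3947) → world pose (-0.1442, -0.1454, 0.9408)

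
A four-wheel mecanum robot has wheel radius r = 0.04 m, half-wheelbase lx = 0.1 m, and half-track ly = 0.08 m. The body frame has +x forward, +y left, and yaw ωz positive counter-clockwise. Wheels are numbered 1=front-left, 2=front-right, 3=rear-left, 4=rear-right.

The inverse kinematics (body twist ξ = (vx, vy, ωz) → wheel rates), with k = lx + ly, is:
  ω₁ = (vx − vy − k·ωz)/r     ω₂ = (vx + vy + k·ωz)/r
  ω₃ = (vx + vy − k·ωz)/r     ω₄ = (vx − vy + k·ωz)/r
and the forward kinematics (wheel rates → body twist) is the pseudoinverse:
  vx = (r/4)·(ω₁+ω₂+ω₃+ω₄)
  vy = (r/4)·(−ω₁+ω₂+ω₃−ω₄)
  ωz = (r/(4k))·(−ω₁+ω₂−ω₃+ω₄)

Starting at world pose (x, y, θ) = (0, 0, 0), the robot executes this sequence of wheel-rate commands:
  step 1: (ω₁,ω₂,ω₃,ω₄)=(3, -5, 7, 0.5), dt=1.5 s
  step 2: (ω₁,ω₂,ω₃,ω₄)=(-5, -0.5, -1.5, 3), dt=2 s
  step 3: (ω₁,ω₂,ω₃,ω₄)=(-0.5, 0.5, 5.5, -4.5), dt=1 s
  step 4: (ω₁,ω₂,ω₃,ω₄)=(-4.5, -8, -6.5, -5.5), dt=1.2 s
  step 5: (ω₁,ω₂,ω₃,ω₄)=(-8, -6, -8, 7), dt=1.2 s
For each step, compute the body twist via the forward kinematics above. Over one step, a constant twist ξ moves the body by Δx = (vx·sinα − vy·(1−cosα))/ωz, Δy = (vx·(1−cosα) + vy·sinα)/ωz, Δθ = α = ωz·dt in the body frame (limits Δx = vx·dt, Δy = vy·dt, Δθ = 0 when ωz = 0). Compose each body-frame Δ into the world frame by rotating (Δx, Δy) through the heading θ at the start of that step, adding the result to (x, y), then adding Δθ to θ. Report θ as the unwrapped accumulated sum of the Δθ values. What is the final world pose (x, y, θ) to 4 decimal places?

(-0.4014, 0.1637, 0.2583)

step 1: ξ=(vx,vy,ωz)=(0.0550, -0.0150, -0.8056), dt=1.5 → body Δ=(0.0518, -0.0615, -1.2083) → world pose (0.0518, -0.0615, -1.2083)
step 2: ξ=(vx,vy,ωz)=(-0.0400, 0.0000, 0.5000), dt=2.0 → body Δ=(-0.0673, -0.0368, 1.0000) → world pose (-0.0064, -0.0116, -0.2083)
step 3: ξ=(vx,vy,ωz)=(0.0100, 0.1100, -0.5000), dt=1.0 → body Δ=(0.0365, 0.1030, -0.5000) → world pose (0.0506, 0.0817, -0.7083)
step 4: ξ=(vx,vy,ωz)=(-0.2450, -0.0450, -0.1389), dt=1.2 → body Δ=(-0.2971, -0.0293, -0.1667) → world pose (-0.1941, 0.2527, -0.8750)
step 5: ξ=(vx,vy,ωz)=(-0.1500, -0.1300, 0.9444), dt=1.2 → body Δ=(-0.0645, -0.2162, 1.1333) → world pose (-0.4014, 0.1637, 0.2583)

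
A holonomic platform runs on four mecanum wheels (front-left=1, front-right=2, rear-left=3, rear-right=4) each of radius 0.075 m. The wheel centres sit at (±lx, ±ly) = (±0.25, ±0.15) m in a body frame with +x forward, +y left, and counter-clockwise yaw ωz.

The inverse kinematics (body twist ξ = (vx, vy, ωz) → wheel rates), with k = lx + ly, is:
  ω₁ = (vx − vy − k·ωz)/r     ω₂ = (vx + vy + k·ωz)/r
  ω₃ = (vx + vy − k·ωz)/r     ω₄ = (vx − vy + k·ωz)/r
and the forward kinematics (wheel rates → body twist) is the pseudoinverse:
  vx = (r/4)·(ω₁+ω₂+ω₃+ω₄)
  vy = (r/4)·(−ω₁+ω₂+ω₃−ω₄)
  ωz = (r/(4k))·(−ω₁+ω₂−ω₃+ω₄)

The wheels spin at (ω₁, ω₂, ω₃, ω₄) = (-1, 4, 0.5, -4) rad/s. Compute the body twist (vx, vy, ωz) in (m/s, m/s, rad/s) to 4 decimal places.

k = lx + ly = 0.25 + 0.15 = 0.4000
ω₁+ω₂+ω₃+ω₄ = -0.5000  →  vx = (0.075/4)·-0.5000 = -0.0094
−ω₁+ω₂+ω₃−ω₄ = 9.5000  →  vy = (0.075/4)·9.5000 = 0.1781
−ω₁+ω₂−ω₃+ω₄ = 0.5000  →  ωz = (0.075/1.6000)·0.5000 = 0.0234

(-0.0094, 0.1781, 0.0234)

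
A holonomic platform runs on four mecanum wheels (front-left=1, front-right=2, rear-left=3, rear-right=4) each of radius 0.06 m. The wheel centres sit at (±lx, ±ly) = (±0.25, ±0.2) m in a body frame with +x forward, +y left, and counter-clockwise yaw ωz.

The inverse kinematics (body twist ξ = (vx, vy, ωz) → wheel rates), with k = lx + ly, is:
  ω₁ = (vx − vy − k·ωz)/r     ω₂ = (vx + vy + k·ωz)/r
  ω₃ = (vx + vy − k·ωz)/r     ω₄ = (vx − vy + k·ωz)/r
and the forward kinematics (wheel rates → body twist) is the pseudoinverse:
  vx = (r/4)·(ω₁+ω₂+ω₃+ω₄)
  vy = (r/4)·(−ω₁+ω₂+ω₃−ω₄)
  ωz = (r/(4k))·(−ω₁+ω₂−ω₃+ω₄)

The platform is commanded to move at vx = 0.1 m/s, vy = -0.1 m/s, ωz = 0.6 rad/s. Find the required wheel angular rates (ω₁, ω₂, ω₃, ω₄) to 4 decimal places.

k = lx + ly = 0.25 + 0.2 = 0.4500;  k·ωz = 0.4500·0.6 = 0.2700
ω₁ (FL) = (vx − vy − k·ωz)/r = -0.0700/0.06 = -1.1667
ω₂ (FR) = (vx + vy + k·ωz)/r = 0.2700/0.06 = 4.5000
ω₃ (RL) = (vx + vy − k·ωz)/r = -0.2700/0.06 = -4.5000
ω₄ (RR) = (vx − vy + k·ωz)/r = 0.4700/0.06 = 7.8333

(-1.1667, 4.5000, -4.5000, 7.8333)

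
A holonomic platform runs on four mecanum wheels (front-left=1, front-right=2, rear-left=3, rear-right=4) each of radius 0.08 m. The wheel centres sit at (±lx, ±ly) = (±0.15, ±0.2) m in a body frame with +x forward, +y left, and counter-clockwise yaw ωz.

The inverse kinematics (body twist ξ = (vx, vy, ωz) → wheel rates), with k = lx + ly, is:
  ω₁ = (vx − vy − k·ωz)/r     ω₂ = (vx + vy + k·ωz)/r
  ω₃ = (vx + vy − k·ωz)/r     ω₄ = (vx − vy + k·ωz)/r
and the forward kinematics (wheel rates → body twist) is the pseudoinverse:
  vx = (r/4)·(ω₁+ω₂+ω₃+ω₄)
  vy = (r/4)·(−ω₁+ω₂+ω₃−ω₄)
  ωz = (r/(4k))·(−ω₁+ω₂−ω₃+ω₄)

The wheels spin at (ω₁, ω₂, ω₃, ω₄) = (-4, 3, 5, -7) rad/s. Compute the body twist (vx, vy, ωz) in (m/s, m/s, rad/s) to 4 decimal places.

k = lx + ly = 0.15 + 0.2 = 0.3500
ω₁+ω₂+ω₃+ω₄ = -3.0000  →  vx = (0.08/4)·-3.0000 = -0.0600
−ω₁+ω₂+ω₃−ω₄ = 19.0000  →  vy = (0.08/4)·19.0000 = 0.3800
−ω₁+ω₂−ω₃+ω₄ = -5.0000  →  ωz = (0.08/1.4000)·-5.0000 = -0.2857

(-0.0600, 0.3800, -0.2857)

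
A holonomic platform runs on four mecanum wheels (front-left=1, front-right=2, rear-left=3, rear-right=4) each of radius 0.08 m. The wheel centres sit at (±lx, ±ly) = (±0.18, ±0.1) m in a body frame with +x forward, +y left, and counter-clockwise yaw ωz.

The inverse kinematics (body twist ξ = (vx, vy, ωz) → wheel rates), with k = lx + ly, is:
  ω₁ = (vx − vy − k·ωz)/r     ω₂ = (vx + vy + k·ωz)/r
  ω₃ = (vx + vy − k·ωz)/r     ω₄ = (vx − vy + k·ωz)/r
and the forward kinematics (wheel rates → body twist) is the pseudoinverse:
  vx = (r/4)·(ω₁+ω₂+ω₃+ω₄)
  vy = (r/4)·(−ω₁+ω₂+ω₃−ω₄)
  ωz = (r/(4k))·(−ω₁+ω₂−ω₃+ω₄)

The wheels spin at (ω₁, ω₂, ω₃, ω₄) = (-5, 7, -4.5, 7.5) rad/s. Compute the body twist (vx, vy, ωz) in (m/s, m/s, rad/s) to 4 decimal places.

k = lx + ly = 0.18 + 0.1 = 0.2800
ω₁+ω₂+ω₃+ω₄ = 5.0000  →  vx = (0.08/4)·5.0000 = 0.1000
−ω₁+ω₂+ω₃−ω₄ = 0.0000  →  vy = (0.08/4)·0.0000 = 0.0000
−ω₁+ω₂−ω₃+ω₄ = 24.0000  →  ωz = (0.08/1.1200)·24.0000 = 1.7143

(0.1000, 0.0000, 1.7143)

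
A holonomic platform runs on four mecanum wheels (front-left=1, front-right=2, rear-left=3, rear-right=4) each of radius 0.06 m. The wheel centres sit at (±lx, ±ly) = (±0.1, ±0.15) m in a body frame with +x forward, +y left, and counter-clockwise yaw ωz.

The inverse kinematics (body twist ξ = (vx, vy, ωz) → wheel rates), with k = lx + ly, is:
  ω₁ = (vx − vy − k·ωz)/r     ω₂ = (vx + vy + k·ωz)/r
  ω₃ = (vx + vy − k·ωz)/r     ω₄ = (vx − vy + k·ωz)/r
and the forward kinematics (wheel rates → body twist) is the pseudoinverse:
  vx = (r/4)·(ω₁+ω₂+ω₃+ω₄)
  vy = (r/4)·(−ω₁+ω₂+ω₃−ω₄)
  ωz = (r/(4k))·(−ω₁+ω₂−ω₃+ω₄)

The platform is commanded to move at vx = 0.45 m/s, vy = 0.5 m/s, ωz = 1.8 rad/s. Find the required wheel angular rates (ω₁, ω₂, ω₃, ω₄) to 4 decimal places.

(-8.3333, 23.3333, 8.3333, 6.6667)

k = lx + ly = 0.1 + 0.15 = 0.2500;  k·ωz = 0.2500·1.8 = 0.4500
ω₁ (FL) = (vx − vy − k·ωz)/r = -0.5000/0.06 = -8.3333
ω₂ (FR) = (vx + vy + k·ωz)/r = 1.4000/0.06 = 23.3333
ω₃ (RL) = (vx + vy − k·ωz)/r = 0.5000/0.06 = 8.3333
ω₄ (RR) = (vx − vy + k·ωz)/r = 0.4000/0.06 = 6.6667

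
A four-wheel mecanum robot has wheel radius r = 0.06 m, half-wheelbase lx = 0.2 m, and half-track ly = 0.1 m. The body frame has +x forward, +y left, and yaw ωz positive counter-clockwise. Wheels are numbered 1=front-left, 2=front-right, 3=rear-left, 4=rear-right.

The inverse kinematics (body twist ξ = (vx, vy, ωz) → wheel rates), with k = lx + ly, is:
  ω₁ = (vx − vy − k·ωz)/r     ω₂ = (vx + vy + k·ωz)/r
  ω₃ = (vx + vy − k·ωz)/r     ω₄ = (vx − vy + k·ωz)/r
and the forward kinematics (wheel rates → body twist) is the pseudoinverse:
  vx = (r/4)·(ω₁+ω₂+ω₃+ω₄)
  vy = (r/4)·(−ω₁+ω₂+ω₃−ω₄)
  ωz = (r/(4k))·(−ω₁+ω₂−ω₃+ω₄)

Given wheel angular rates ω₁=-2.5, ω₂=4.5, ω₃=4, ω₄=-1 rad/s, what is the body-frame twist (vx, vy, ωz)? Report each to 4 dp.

(0.0750, 0.1800, 0.1000)

k = lx + ly = 0.2 + 0.1 = 0.3000
ω₁+ω₂+ω₃+ω₄ = 5.0000  →  vx = (0.06/4)·5.0000 = 0.0750
−ω₁+ω₂+ω₃−ω₄ = 12.0000  →  vy = (0.06/4)·12.0000 = 0.1800
−ω₁+ω₂−ω₃+ω₄ = 2.0000  →  ωz = (0.06/1.2000)·2.0000 = 0.1000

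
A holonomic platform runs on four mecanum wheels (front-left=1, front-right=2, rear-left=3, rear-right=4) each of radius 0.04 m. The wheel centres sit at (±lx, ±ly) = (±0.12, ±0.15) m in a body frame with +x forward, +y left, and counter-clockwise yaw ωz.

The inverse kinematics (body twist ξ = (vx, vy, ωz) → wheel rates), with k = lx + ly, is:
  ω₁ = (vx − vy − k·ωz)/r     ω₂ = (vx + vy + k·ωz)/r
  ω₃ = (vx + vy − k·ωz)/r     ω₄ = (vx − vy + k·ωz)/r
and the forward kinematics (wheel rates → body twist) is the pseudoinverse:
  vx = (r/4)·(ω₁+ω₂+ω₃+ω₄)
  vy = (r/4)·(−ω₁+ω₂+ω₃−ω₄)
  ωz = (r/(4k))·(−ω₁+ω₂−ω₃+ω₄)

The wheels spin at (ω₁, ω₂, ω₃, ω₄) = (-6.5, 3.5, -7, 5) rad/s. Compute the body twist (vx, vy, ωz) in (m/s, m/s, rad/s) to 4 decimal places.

(-0.0500, -0.0200, 0.8148)

k = lx + ly = 0.12 + 0.15 = 0.2700
ω₁+ω₂+ω₃+ω₄ = -5.0000  →  vx = (0.04/4)·-5.0000 = -0.0500
−ω₁+ω₂+ω₃−ω₄ = -2.0000  →  vy = (0.04/4)·-2.0000 = -0.0200
−ω₁+ω₂−ω₃+ω₄ = 22.0000  →  ωz = (0.04/1.0800)·22.0000 = 0.8148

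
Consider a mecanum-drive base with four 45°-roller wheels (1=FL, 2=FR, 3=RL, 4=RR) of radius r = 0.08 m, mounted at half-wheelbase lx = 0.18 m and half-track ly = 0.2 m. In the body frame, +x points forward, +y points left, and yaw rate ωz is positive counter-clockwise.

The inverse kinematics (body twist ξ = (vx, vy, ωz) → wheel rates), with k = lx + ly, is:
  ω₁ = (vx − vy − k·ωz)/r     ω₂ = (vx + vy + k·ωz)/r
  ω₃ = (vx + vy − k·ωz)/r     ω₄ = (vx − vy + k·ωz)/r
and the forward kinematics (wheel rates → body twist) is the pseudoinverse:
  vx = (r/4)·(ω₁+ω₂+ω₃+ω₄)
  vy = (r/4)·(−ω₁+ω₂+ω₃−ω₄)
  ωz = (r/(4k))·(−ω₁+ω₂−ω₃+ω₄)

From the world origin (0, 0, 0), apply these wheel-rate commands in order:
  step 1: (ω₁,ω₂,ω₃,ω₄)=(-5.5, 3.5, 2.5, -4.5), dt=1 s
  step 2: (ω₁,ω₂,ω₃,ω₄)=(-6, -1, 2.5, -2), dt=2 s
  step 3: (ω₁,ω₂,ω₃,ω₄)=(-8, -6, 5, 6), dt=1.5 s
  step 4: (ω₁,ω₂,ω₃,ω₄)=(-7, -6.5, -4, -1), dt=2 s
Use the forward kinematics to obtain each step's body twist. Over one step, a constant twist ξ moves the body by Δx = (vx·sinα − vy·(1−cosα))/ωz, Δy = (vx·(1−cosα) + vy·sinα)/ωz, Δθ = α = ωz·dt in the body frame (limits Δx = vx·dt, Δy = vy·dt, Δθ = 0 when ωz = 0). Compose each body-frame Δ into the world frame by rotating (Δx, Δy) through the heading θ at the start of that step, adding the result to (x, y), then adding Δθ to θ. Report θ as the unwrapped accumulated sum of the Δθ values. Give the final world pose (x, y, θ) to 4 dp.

step 1: ξ=(vx,vy,ωz)=(-0.0800, 0.3200, 0.1053), dt=1.0 → body Δ=(-0.0967, 0.3152, 0.1053) → world pose (-0.0967, 0.3152, 0.1053)
step 2: ξ=(vx,vy,ωz)=(-0.1300, 0.1900, 0.0263), dt=2.0 → body Δ=(-0.2699, 0.3730, 0.0526) → world pose (-0.4043, 0.6578, 0.1579)
step 3: ξ=(vx,vy,ωz)=(-0.0600, 0.0200, 0.1579), dt=1.5 → body Δ=(-0.0927, 0.0191, 0.2368) → world pose (-0.4988, 0.6621, 0.3947)
step 4: ξ=(vx,vy,ωz)=(-0.3700, -0.0500, 0.1842), dt=2.0 → body Δ=(-0.7052, -0.2325, 0.3684) → world pose (-1.0603, 0.1762, 0.7632)

(-1.0603, 0.1762, 0.7632)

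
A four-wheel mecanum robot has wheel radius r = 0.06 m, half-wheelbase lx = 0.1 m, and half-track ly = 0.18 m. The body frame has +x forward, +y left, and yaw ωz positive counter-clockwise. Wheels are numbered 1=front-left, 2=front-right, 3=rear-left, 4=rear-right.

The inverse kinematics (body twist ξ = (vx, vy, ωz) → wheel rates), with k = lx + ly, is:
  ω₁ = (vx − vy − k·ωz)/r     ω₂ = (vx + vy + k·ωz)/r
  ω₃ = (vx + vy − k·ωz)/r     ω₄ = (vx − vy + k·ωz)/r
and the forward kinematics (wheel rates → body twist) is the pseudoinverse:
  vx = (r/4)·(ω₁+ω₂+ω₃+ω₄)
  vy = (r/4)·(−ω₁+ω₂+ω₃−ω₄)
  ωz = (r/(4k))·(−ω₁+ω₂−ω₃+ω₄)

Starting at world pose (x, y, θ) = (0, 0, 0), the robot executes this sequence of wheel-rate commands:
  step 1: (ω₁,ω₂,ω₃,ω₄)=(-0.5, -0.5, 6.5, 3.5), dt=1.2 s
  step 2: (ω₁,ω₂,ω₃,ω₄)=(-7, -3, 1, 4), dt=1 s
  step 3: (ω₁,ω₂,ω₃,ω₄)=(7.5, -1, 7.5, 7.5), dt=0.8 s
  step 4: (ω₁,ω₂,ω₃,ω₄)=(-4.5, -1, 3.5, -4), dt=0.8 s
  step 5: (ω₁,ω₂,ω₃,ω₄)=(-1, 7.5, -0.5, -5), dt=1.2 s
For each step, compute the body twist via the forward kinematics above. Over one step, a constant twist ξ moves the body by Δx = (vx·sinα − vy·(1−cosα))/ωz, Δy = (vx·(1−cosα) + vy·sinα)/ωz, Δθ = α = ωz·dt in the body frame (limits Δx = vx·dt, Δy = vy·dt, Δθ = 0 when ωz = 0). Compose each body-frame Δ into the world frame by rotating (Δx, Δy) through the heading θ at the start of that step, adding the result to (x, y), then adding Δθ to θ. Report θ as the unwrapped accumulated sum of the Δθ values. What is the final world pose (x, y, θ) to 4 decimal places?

(0.3834, 0.3216, -0.0964)

step 1: ξ=(vx,vy,ωz)=(0.1350, 0.0450, -0.1607), dt=1.2 → body Δ=(0.1662, 0.0381, -0.1929) → world pose (0.1662, 0.0381, -0.1929)
step 2: ξ=(vx,vy,ωz)=(-0.0750, 0.0150, 0.3750), dt=1.0 → body Δ=(-0.0760, 0.0008, 0.3750) → world pose (0.0917, 0.0534, 0.1821)
step 3: ξ=(vx,vy,ωz)=(0.3225, -0.1275, -0.4554), dt=0.8 → body Δ=(0.2340, -0.1462, -0.3643) → world pose (0.3483, -0.0480, -0.1821)
step 4: ξ=(vx,vy,ωz)=(-0.0900, 0.1650, -0.2143), dt=0.8 → body Δ=(-0.0604, 0.1375, -0.1714) → world pose (0.3138, 0.0981, -0.3536)
step 5: ξ=(vx,vy,ωz)=(0.0150, 0.1950, 0.2143), dt=1.2 → body Δ=(-0.0121, 0.2337, 0.2571) → world pose (0.3834, 0.3216, -0.0964)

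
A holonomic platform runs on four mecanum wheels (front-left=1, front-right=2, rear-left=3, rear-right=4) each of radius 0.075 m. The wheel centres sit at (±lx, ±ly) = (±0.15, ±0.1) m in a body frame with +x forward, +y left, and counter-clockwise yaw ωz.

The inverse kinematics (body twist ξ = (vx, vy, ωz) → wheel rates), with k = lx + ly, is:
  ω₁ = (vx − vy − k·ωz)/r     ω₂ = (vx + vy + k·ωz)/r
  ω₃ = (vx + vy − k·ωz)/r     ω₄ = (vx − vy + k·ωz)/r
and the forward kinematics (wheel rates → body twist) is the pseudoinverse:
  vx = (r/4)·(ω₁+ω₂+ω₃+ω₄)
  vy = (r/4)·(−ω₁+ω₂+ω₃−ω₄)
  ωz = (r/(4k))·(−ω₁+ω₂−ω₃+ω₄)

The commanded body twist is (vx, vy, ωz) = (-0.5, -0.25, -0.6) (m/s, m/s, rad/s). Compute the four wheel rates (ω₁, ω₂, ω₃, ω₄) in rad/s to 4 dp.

k = lx + ly = 0.15 + 0.1 = 0.2500;  k·ωz = 0.2500·-0.6 = -0.1500
ω₁ (FL) = (vx − vy − k·ωz)/r = -0.1000/0.075 = -1.3333
ω₂ (FR) = (vx + vy + k·ωz)/r = -0.9000/0.075 = -12.0000
ω₃ (RL) = (vx + vy − k·ωz)/r = -0.6000/0.075 = -8.0000
ω₄ (RR) = (vx − vy + k·ωz)/r = -0.4000/0.075 = -5.3333

(-1.3333, -12.0000, -8.0000, -5.3333)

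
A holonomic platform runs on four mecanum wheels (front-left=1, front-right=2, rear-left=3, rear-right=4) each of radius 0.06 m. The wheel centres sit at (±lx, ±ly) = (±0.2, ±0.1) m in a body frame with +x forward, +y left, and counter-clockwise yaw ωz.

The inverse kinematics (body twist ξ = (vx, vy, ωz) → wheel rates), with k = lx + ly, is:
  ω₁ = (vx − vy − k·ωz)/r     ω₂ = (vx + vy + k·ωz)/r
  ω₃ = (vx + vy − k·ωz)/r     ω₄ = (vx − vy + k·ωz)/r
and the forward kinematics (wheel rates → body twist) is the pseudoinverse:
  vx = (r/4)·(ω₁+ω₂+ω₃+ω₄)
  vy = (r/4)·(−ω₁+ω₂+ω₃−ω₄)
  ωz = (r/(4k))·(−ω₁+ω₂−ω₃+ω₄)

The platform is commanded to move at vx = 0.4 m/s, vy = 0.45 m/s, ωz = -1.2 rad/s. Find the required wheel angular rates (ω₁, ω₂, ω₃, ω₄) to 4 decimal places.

k = lx + ly = 0.2 + 0.1 = 0.3000;  k·ωz = 0.3000·-1.2 = -0.3600
ω₁ (FL) = (vx − vy − k·ωz)/r = 0.3100/0.06 = 5.1667
ω₂ (FR) = (vx + vy + k·ωz)/r = 0.4900/0.06 = 8.1667
ω₃ (RL) = (vx + vy − k·ωz)/r = 1.2100/0.06 = 20.1667
ω₄ (RR) = (vx − vy + k·ωz)/r = -0.4100/0.06 = -6.8333

(5.1667, 8.1667, 20.1667, -6.8333)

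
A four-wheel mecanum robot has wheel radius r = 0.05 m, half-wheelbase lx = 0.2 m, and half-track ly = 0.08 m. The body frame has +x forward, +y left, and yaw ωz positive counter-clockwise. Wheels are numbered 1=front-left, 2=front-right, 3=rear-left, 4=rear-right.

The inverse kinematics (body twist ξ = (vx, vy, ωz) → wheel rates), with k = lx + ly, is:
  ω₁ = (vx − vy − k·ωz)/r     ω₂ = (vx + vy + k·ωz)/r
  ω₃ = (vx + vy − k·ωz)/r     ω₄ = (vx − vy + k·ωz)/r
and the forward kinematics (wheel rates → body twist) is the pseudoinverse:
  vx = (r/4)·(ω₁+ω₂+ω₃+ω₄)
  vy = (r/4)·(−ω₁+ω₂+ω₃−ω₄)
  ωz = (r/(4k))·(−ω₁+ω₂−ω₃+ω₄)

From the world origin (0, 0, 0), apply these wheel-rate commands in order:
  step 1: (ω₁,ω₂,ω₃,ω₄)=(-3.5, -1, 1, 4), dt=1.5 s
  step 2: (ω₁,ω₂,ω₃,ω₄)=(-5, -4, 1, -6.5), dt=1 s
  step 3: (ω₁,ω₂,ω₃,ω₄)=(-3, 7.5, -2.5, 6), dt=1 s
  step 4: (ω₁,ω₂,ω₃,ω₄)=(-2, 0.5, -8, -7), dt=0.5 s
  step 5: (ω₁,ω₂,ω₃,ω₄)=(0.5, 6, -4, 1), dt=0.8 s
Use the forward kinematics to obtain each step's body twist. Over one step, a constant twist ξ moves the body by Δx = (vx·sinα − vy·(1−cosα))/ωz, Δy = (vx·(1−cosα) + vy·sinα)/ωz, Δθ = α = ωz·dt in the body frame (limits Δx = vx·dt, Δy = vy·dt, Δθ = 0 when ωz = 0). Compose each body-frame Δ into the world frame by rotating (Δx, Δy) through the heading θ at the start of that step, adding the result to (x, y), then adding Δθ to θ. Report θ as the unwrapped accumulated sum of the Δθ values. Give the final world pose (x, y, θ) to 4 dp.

step 1: ξ=(vx,vy,ωz)=(0.0062, -0.0062, 0.2455), dt=1.5 → body Δ=(0.0109, -0.0075, 0.3683) → world pose (0.0109, -0.0075, 0.3683)
step 2: ξ=(vx,vy,ωz)=(-0.1812, 0.1062, -0.2902), dt=1.0 → body Δ=(-0.1634, 0.1309, -0.2902) → world pose (-0.1887, 0.0558, 0.0781)
step 3: ξ=(vx,vy,ωz)=(0.1000, 0.0250, 0.8482), dt=1.0 → body Δ=(0.0785, 0.0620, 0.8482) → world pose (-0.1153, 0.1238, 0.9263)
step 4: ξ=(vx,vy,ωz)=(-0.2063, 0.0188, 0.1562), dt=0.5 → body Δ=(-0.1034, 0.0053, 0.0781) → world pose (-0.1817, 0.0443, 1.0045)
step 5: ξ=(vx,vy,ωz)=(0.0438, 0.0063, 0.4688), dt=0.8 → body Δ=(0.0333, 0.0114, 0.3750) → world pose (-0.1735, 0.0785, 1.3795)

(-0.1735, 0.0785, 1.3795)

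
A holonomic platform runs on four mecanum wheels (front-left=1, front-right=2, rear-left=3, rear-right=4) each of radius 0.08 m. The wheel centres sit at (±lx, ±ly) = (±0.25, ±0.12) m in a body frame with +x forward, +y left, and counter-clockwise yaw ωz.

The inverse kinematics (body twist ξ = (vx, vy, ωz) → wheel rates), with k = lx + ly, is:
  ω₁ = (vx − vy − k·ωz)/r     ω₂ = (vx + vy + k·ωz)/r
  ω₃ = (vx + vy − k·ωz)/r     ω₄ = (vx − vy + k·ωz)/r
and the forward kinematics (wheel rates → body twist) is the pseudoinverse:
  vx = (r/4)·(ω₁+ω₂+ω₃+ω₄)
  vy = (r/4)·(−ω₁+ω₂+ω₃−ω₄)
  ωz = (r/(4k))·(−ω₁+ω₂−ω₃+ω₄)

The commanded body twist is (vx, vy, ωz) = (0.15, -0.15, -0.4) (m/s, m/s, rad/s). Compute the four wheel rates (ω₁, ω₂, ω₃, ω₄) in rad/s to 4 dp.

k = lx + ly = 0.25 + 0.12 = 0.3700;  k·ωz = 0.3700·-0.4 = -0.1480
ω₁ (FL) = (vx − vy − k·ωz)/r = 0.4480/0.08 = 5.6000
ω₂ (FR) = (vx + vy + k·ωz)/r = -0.1480/0.08 = -1.8500
ω₃ (RL) = (vx + vy − k·ωz)/r = 0.1480/0.08 = 1.8500
ω₄ (RR) = (vx − vy + k·ωz)/r = 0.1520/0.08 = 1.9000

(5.6000, -1.8500, 1.8500, 1.9000)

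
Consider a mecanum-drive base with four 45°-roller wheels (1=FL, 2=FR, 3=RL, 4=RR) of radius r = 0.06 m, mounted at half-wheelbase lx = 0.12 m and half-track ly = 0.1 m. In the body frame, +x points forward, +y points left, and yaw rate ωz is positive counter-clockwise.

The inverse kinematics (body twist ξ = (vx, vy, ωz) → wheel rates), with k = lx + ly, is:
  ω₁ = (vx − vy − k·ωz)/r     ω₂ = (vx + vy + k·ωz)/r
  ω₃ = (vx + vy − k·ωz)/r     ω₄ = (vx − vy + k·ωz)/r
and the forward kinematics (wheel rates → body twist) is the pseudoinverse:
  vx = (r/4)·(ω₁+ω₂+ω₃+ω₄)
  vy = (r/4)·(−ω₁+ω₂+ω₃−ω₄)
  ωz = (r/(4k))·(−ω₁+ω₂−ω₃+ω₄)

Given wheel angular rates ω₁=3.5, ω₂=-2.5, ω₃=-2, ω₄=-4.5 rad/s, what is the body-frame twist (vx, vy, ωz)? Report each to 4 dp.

(-0.0825, -0.0525, -0.5795)

k = lx + ly = 0.12 + 0.1 = 0.2200
ω₁+ω₂+ω₃+ω₄ = -5.5000  →  vx = (0.06/4)·-5.5000 = -0.0825
−ω₁+ω₂+ω₃−ω₄ = -3.5000  →  vy = (0.06/4)·-3.5000 = -0.0525
−ω₁+ω₂−ω₃+ω₄ = -8.5000  →  ωz = (0.06/0.8800)·-8.5000 = -0.5795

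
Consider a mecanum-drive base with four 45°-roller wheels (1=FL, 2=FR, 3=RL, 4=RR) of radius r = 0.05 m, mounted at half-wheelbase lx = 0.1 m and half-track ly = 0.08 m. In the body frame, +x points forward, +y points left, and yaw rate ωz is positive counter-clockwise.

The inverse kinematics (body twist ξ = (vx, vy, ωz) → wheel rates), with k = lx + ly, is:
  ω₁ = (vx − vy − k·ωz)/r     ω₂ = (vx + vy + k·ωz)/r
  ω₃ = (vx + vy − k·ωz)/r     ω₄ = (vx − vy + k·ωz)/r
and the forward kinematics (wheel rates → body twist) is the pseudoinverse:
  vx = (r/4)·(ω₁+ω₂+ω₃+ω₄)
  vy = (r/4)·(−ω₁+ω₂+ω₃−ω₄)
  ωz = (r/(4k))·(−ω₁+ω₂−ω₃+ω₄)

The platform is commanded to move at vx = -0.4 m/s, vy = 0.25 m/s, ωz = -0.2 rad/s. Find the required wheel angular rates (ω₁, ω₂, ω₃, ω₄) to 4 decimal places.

(-12.2800, -3.7200, -2.2800, -13.7200)

k = lx + ly = 0.1 + 0.08 = 0.1800;  k·ωz = 0.1800·-0.2 = -0.0360
ω₁ (FL) = (vx − vy − k·ωz)/r = -0.6140/0.05 = -12.2800
ω₂ (FR) = (vx + vy + k·ωz)/r = -0.1860/0.05 = -3.7200
ω₃ (RL) = (vx + vy − k·ωz)/r = -0.1140/0.05 = -2.2800
ω₄ (RR) = (vx − vy + k·ωz)/r = -0.6860/0.05 = -13.7200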